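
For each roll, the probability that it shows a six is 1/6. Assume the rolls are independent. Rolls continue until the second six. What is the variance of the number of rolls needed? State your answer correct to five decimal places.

60.00000

Y = total rolls until the second success; negative binomial with r=2, p=0.166667.
Var(Y) = r(1−p)/p² = 2·0.833333 / 0.166667² = 60.0000000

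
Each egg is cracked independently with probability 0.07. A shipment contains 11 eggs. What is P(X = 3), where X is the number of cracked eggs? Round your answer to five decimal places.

X ~ Binomial(n=11, p=0.07).
P(X=3) = C(11,3) · p^3 · (1−p)^8
= 165 · 0.000343 · 0.55958 = 0.0316695

0.03167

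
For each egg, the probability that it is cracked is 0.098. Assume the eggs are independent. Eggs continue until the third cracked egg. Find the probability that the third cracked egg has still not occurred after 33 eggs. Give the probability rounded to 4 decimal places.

Needing more than 33 eggs ⇔ fewer than 3 successes in the first 33. With X ~ Binomial(33, 0.098), P(Y > 33) = P(X ≤ 2).
  k=0: C(33,0)·0.098^0·0.902^33 = 0.033252
  k=1: C(33,1)·0.098^1·0.902^32 = 0.119220
  k=2: C(33,2)·0.098^2·0.902^31 = 0.207247
P(X ≤ 2) = 0.359719

0.3597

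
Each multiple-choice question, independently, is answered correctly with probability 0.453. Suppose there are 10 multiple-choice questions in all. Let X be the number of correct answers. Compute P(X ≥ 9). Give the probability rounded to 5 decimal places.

0.00476

X ~ Binomial(10, 0.453); P(X ≥ 9) = Σ C(10,k) p^k (1−p)^(10−k) over k:
  k=9: C(10,9)·0.453^9·0.547^1 = 0.0043941
  k=10: C(10,10)·0.453^10·0.547^0 = 0.0003639
Total = 0.0047580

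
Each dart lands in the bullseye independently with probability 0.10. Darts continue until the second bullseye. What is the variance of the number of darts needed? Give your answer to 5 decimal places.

180.00000

Y = total darts until the second success; negative binomial with r=2, p=0.10.
Var(Y) = r(1−p)/p² = 2·0.90 / 0.10² = 180.0000000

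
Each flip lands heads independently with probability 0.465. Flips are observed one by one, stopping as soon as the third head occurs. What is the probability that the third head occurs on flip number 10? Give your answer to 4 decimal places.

0.0454

Y = trial on which the third success occurs; negative binomial, r=3, p=0.465.
P(Y=10) = C(9,2) · p^3 · (1−p)^7
= 36 · 0.10054 · 0.012545 = 0.045409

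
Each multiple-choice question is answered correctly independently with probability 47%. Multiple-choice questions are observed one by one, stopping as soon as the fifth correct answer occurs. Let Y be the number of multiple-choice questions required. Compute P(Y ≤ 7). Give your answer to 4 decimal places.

Finishing within 7 multiple-choice questions ⇔ at least 5 successes in the first 7. With X ~ Binomial(7, 0.47), P(Y ≤ 7) = 1 − P(X ≤ 4).
  k=0: C(7,0)·0.47^0·0.53^7 = 0.011747
  k=1: C(7,1)·0.47^1·0.53^6 = 0.072921
  k=2: C(7,2)·0.47^2·0.53^5 = 0.193997
  k=3: C(7,3)·0.47^3·0.53^4 = 0.286725
  k=4: C(7,4)·0.47^4·0.53^3 = 0.254265
1 − 0.819655 = 0.180345

0.1803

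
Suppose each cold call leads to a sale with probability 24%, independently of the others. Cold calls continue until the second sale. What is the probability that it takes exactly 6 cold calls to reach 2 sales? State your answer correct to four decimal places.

Y = trial on which the second success occurs; negative binomial, r=2, p=0.24.
P(Y=6) = C(5,1) · p^2 · (1−p)^4
= 5 · 0.0576 · 0.33362 = 0.096083

0.0961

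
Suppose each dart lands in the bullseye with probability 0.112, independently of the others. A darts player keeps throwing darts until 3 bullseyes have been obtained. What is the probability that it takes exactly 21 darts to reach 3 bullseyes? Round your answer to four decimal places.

0.0315

Y = trial on which the third success occurs; negative binomial, r=3, p=0.112.
P(Y=21) = C(20,2) · p^3 · (1−p)^18
= 190 · 0.0014049 · 0.11788 = 0.031466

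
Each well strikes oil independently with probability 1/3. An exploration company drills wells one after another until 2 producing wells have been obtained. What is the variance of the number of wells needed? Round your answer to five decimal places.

12.00000

Y = total wells until the second success; negative binomial with r=2, p=0.333333.
Var(Y) = r(1−p)/p² = 2·0.666667 / 0.333333² = 12.0000000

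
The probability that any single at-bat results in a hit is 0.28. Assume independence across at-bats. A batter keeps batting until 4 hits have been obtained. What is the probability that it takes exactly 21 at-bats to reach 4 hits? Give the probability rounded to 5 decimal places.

Y = trial on which the fourth success occurs; negative binomial, r=4, p=0.28.
P(Y=21) = C(20,3) · p^4 · (1−p)^17
= 1140 · 0.0061466 · 0.0037554 = 0.0263142

0.02631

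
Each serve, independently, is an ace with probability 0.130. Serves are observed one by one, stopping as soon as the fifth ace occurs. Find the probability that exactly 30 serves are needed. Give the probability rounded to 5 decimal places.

0.02713

Y = trial on which the fifth success occurs; negative binomial, r=5, p=0.13.
P(Y=30) = C(29,4) · p^5 · (1−p)^25
= 23751 · 3.7129e-05 · 0.03076 = 0.0271256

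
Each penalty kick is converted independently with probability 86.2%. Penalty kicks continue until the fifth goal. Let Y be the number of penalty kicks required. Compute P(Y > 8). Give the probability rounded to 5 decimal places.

0.01596

Needing more than 8 penalty kicks ⇔ fewer than 5 successes in the first 8. With X ~ Binomial(8, 0.862), P(Y > 8) = P(X ≤ 4).
  k=0: C(8,0)·0.862^0·0.138^8 = 0.0000001
  k=1: C(8,1)·0.862^1·0.138^7 = 0.0000066
  k=2: C(8,2)·0.862^2·0.138^6 = 0.0001437
  k=3: C(8,3)·0.862^3·0.138^5 = 0.0017952
  k=4: C(8,4)·0.862^4·0.138^4 = 0.0140166
P(X ≤ 4) = 0.0159622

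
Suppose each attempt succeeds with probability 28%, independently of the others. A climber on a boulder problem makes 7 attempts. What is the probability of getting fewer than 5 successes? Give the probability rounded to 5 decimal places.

X ~ Binomial(7, 0.28); P(X ≤ 4) = Σ C(7,k) p^k (1−p)^(7−k) over k:
  k=0: C(7,0)·0.28^0·0.72^7 = 0.1003061
  k=1: C(7,1)·0.28^1·0.72^6 = 0.2730556
  k=2: C(7,2)·0.28^2·0.72^5 = 0.3185648
  k=3: C(7,3)·0.28^3·0.72^4 = 0.2064772
  k=4: C(7,4)·0.28^4·0.72^3 = 0.0802967
Total = 0.9787004

0.97870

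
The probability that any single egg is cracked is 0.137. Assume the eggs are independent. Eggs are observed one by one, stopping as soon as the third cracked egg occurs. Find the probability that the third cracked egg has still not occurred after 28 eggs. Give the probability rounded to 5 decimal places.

Needing more than 28 eggs ⇔ fewer than 3 successes in the first 28. With X ~ Binomial(28, 0.137), P(Y > 28) = P(X ≤ 2).
  k=0: C(28,0)·0.137^0·0.863^28 = 0.0161548
  k=1: C(28,1)·0.137^1·0.863^27 = 0.0718075
  k=2: C(28,2)·0.137^2·0.863^26 = 0.1538911
P(X ≤ 2) = 0.2418535

0.24185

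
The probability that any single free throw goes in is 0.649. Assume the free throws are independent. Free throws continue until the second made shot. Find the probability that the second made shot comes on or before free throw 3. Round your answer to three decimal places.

0.717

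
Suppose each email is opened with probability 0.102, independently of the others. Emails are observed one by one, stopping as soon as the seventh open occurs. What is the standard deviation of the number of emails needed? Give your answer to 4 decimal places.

24.5803

Y = total emails until the seventh success; negative binomial with r=7, p=0.102.
SD(Y) = √[r(1−p)/p²] = √(604.190696) = 24.580291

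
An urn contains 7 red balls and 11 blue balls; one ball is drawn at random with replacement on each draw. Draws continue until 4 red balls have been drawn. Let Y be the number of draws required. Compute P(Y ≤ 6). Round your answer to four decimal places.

0.1642

Finishing within 6 draws ⇔ at least 4 successes in the first 6. With X ~ Binomial(6, 0.388889), P(Y ≤ 6) = 1 − P(X ≤ 3).
  k=0: C(6,0)·0.388889^0·0.611111^6 = 0.052086
  k=1: C(6,1)·0.388889^1·0.611111^5 = 0.198874
  k=2: C(6,2)·0.388889^2·0.611111^4 = 0.316390
  k=3: C(6,3)·0.388889^3·0.611111^3 = 0.268452
1 − 0.835802 = 0.164198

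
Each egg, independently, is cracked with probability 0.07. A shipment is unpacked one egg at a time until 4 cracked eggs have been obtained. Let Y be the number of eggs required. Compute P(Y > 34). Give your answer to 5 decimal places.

0.78777

Needing more than 34 eggs ⇔ fewer than 4 successes in the first 34. With X ~ Binomial(34, 0.07), P(Y > 34) = P(X ≤ 3).
  k=0: C(34,0)·0.07^0·0.93^34 = 0.0848048
  k=1: C(34,1)·0.07^1·0.93^33 = 0.2170272
  k=2: C(34,2)·0.07^2·0.93^32 = 0.2695338
  k=3: C(34,3)·0.07^3·0.93^31 = 0.2163999
P(X ≤ 3) = 0.7877658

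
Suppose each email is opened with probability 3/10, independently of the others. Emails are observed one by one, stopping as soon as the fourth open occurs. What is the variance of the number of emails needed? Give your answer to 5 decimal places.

31.11111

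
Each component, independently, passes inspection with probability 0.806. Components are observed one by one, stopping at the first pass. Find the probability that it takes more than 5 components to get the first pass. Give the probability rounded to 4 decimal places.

0.0003

Y = number of components to the first success; geometric, p = 0.806.
P(Y > 5) = P(first 5 all fail) = (1−p)^5 = 0.000275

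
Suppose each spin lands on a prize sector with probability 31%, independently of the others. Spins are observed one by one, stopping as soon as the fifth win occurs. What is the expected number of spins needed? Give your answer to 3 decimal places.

16.129

Y = total spins until the fifth success; negative binomial with r=5, p=0.31.
E[Y] = r / p = 5 / 0.31 = 16.12903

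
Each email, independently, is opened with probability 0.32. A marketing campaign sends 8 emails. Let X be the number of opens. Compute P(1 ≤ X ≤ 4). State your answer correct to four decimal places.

X ~ Binomial(8, 0.32); P(1 ≤ X ≤ 4) = Σ C(8,k) p^k (1−p)^(8−k) over k:
  k=1: C(8,1)·0.32^1·0.68^7 = 0.172109
  k=2: C(8,2)·0.32^2·0.68^6 = 0.283473
  k=3: C(8,3)·0.32^3·0.68^5 = 0.266798
  k=4: C(8,4)·0.32^4·0.68^4 = 0.156940
Total = 0.879319

0.8793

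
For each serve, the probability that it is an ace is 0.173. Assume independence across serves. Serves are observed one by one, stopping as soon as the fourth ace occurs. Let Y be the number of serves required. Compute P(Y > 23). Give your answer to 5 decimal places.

0.41917

Needing more than 23 serves ⇔ fewer than 4 successes in the first 23. With X ~ Binomial(23, 0.173), P(Y > 23) = P(X ≤ 3).
  k=0: C(23,0)·0.173^0·0.827^23 = 0.0126656
  k=1: C(23,1)·0.173^1·0.827^22 = 0.0609390
  k=2: C(23,2)·0.173^2·0.827^21 = 0.1402260
  k=3: C(23,3)·0.173^3·0.827^20 = 0.2053369
P(X ≤ 3) = 0.4191675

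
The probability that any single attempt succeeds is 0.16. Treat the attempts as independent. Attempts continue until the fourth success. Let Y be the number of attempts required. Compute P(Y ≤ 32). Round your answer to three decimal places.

0.776

Finishing within 32 attempts ⇔ at least 4 successes in the first 32. With X ~ Binomial(32, 0.16), P(Y ≤ 32) = 1 − P(X ≤ 3).
  k=0: C(32,0)·0.16^0·0.84^32 = 0.00378
  k=1: C(32,1)·0.16^1·0.84^31 = 0.02301
  k=2: C(32,2)·0.16^2·0.84^30 = 0.06794
  k=3: C(32,3)·0.16^3·0.84^29 = 0.12940
1 − 0.22412 = 0.77588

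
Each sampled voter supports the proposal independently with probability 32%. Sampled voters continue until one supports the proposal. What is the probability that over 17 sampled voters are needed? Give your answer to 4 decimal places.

0.0014

Y = number of sampled voters to the first success; geometric, p = 0.32.
P(Y > 17) = P(first 17 all fail) = (1−p)^17 = 0.001421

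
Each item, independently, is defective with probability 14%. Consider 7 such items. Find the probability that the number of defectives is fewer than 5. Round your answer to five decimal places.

X ~ Binomial(7, 0.14); P(X ≤ 4) = Σ C(7,k) p^k (1−p)^(7−k) over k:
  k=0: C(7,0)·0.14^0·0.86^7 = 0.3479278
  k=1: C(7,1)·0.14^1·0.86^6 = 0.3964759
  k=2: C(7,2)·0.14^2·0.86^5 = 0.1936278
  k=3: C(7,3)·0.14^3·0.86^4 = 0.0525347
  k=4: C(7,4)·0.14^4·0.86^3 = 0.0085522
Total = 0.9991183

0.99912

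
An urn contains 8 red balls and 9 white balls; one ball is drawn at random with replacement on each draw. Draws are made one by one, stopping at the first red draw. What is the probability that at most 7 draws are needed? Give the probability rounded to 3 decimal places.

0.988

Y = number of draws to the first success; geometric, p = 0.470588.
P(Y ≤ 7) = 1 − (1−p)^7 = 1 − 0.01166 = 0.98834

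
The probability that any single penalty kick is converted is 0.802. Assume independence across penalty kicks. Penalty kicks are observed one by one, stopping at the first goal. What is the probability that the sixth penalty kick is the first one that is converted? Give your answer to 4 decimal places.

Geometric (trials to first success), p = 0.802.
P(Y = 6) = (1−p)^5 · p = 0.00030432 · 0.802 = 0.000244

0.0002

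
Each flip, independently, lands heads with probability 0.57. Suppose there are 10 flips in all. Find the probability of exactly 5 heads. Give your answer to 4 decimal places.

0.2229

X ~ Binomial(n=10, p=0.57).
P(X=5) = C(10,5) · p^5 · (1−p)^5
= 252 · 0.060169 · 0.014701 = 0.222904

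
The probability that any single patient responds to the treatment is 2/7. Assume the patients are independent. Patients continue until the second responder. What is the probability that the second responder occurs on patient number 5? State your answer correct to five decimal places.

Y = trial on which the second success occurs; negative binomial, r=2, p=0.285714.
P(Y=5) = C(4,1) · p^2 · (1−p)^3
= 4 · 0.081633 · 0.36443 = 0.1189980

0.11900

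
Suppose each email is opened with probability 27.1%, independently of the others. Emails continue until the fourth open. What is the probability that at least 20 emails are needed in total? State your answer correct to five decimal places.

Needing more than 19 emails ⇔ fewer than 4 successes in the first 19. With X ~ Binomial(19, 0.271), P(Y > 19) = P(X ≤ 3).
  k=0: C(19,0)·0.271^0·0.729^19 = 0.0024650
  k=1: C(19,1)·0.271^1·0.729^18 = 0.0174108
  k=2: C(19,2)·0.271^2·0.729^17 = 0.0582509
  k=3: C(19,3)·0.271^3·0.729^16 = 0.1227078
P(X ≤ 3) = 0.2008345

0.20083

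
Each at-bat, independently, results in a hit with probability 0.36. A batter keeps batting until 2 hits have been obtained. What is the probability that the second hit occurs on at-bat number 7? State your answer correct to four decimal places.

Y = trial on which the second success occurs; negative binomial, r=2, p=0.36.
P(Y=7) = C(6,1) · p^2 · (1−p)^5
= 6 · 0.1296 · 0.10737 = 0.083494

0.0835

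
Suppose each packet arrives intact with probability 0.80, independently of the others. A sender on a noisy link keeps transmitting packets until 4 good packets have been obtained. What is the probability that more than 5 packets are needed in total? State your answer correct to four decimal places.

0.2627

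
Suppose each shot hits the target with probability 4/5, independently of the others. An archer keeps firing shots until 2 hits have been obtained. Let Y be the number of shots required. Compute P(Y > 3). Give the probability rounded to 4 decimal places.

0.1040

Needing more than 3 shots ⇔ fewer than 2 successes in the first 3. With X ~ Binomial(3, 0.80), P(Y > 3) = P(X ≤ 1).
  k=0: C(3,0)·0.80^0·0.20^3 = 0.008000
  k=1: C(3,1)·0.80^1·0.20^2 = 0.096000
P(X ≤ 1) = 0.104000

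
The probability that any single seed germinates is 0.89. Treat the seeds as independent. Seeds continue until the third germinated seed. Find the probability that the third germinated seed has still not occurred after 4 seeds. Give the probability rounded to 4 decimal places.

0.0624

Needing more than 4 seeds ⇔ fewer than 3 successes in the first 4. With X ~ Binomial(4, 0.89), P(Y > 4) = P(X ≤ 2).
  k=0: C(4,0)·0.89^0·0.11^4 = 0.000146
  k=1: C(4,1)·0.89^1·0.11^3 = 0.004738
  k=2: C(4,2)·0.89^2·0.11^2 = 0.057506
P(X ≤ 2) = 0.062391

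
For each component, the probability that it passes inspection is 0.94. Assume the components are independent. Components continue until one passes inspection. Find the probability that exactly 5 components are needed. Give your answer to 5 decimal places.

Geometric (trials to first success), p = 0.94.
P(Y = 5) = (1−p)^4 · p = 1.296e-05 · 0.94 = 0.0000122

0.00001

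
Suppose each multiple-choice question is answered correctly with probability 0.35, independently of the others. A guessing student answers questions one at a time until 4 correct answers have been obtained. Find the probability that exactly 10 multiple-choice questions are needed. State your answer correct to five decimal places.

Y = trial on which the fourth success occurs; negative binomial, r=4, p=0.35.
P(Y=10) = C(9,3) · p^4 · (1−p)^6
= 84 · 0.015006 · 0.075419 = 0.0950674

0.09507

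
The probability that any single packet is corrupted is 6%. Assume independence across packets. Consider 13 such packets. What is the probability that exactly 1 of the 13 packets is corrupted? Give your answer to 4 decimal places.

0.3712

X ~ Binomial(n=13, p=0.06).
P(X=1) = C(13,1) · p^1 · (1−p)^12
= 13 · 0.06 · 0.47592 = 0.371218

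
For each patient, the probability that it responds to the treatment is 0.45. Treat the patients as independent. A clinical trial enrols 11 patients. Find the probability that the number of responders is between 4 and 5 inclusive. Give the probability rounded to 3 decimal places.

0.442

X ~ Binomial(11, 0.45); P(4 ≤ X ≤ 5) = Σ C(11,k) p^k (1−p)^(11−k) over k:
  k=4: C(11,4)·0.45^4·0.55^7 = 0.20602
  k=5: C(11,5)·0.45^5·0.55^6 = 0.23598
Total = 0.44200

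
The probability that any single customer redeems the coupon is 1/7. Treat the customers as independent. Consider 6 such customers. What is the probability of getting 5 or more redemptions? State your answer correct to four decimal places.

0.0003

X ~ Binomial(6, 0.142857); P(X ≥ 5) = Σ C(6,k) p^k (1−p)^(6−k) over k:
  k=5: C(6,5)·0.142857^5·0.857143^1 = 0.000306
  k=6: C(6,6)·0.142857^6·0.857143^0 = 0.000008
Total = 0.000314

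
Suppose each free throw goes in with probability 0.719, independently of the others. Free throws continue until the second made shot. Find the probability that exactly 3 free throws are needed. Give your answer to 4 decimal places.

0.2905

Y = trial on which the second success occurs; negative binomial, r=2, p=0.719.
P(Y=3) = C(2,1) · p^2 · (1−p)^1
= 2 · 0.51696 · 0.281 = 0.290532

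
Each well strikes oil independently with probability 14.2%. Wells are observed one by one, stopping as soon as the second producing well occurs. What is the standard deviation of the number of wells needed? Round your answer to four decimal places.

9.2251

Y = total wells until the second success; negative binomial with r=2, p=0.142.
SD(Y) = √[r(1−p)/p²] = √(85.102162) = 9.225083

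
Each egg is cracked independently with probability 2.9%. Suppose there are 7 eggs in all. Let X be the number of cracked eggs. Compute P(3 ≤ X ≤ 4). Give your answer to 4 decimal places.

0.0008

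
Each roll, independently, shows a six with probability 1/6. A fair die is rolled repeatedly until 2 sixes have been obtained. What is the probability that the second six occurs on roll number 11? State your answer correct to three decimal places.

0.054

Y = trial on which the second success occurs; negative binomial, r=2, p=0.166667.
P(Y=11) = C(10,1) · p^2 · (1−p)^9
= 10 · 0.027778 · 0.19381 = 0.05384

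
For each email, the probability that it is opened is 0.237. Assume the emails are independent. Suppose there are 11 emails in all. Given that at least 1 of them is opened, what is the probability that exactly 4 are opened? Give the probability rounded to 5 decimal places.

0.16517

X ~ Binomial(11, 0.237). Want P(X=4 | X≥1) = P(X=4) / P(X≥1).
P(X=4) = C(11,4)·0.237^4·0.763^7 = 0.1567397
P(X≥1) = 1 − 0.0510235 = 0.9489765
Ratio = 0.1567397 / 0.9489765 = 0.1651671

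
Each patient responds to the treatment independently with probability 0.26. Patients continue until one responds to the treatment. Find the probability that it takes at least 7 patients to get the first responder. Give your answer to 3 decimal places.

0.164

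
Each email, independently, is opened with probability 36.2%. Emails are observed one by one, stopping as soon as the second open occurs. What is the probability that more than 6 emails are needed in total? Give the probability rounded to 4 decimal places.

0.2970

Needing more than 6 emails ⇔ fewer than 2 successes in the first 6. With X ~ Binomial(6, 0.362), P(Y > 6) = P(X ≤ 1).
  k=0: C(6,0)·0.362^0·0.638^6 = 0.067441
  k=1: C(6,1)·0.362^1·0.638^5 = 0.229595
P(X ≤ 1) = 0.297036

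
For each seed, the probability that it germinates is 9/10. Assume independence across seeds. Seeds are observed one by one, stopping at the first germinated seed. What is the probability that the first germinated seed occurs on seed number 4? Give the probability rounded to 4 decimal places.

0.0009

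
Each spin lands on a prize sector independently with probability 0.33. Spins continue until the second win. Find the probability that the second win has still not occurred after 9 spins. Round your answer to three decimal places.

0.148

Needing more than 9 spins ⇔ fewer than 2 successes in the first 9. With X ~ Binomial(9, 0.33), P(Y > 9) = P(X ≤ 1).
  k=0: C(9,0)·0.33^0·0.67^9 = 0.02721
  k=1: C(9,1)·0.33^1·0.67^8 = 0.12060
P(X ≤ 1) = 0.14781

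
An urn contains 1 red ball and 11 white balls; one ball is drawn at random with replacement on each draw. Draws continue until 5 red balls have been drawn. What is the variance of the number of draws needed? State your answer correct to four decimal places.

Y = total draws until the fifth success; negative binomial with r=5, p=0.083333.
Var(Y) = r(1−p)/p² = 5·0.916667 / 0.083333² = 660.000000

660.0000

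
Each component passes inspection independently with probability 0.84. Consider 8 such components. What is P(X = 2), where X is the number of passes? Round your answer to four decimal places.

0.0003

X ~ Binomial(n=8, p=0.84).
P(X=2) = C(8,2) · p^2 · (1−p)^6
= 28 · 0.7056 · 1.6777e-05 = 0.000331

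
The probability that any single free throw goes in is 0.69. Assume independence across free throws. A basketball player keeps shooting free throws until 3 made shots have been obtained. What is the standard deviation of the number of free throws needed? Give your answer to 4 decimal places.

Y = total free throws until the third success; negative binomial with r=3, p=0.69.
SD(Y) = √[r(1−p)/p²] = √(1.953371) = 1.397631

1.3976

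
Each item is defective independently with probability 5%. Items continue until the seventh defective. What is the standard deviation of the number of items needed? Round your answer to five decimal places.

Y = total items until the seventh success; negative binomial with r=7, p=0.05.
SD(Y) = √[r(1−p)/p²] = √(2660.0000000) = 51.5751878

51.57519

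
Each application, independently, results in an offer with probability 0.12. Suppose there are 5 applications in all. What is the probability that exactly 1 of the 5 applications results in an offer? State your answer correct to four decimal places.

X ~ Binomial(n=5, p=0.12).
P(X=1) = C(5,1) · p^1 · (1−p)^4
= 5 · 0.12 · 0.5997 = 0.359817

0.3598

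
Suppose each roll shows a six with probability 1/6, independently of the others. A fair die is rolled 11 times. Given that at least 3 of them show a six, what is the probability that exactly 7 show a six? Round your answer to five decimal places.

0.00208

X ~ Binomial(11, 0.166667). Want P(X=7 | X≥3) = P(X=7) / P(X≥3).
P(X=7) = C(11,7)·0.166667^7·0.833333^4 = 0.0005685
P(X≥3) = 1 − 0.1345880 − 0.2960936 − 0.2960936 = 0.2732249
Ratio = 0.0005685 / 0.2732249 = 0.0020807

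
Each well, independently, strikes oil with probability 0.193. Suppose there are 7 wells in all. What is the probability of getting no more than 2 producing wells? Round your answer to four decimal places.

X ~ Binomial(7, 0.193); P(X ≤ 2) = Σ C(7,k) p^k (1−p)^(7−k) over k:
  k=0: C(7,0)·0.193^0·0.807^7 = 0.222902
  k=1: C(7,1)·0.193^1·0.807^6 = 0.373161
  k=2: C(7,2)·0.193^2·0.807^5 = 0.267733
Total = 0.863796

0.8638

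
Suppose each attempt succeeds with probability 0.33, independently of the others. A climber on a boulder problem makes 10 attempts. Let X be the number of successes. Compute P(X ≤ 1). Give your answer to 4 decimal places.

0.1080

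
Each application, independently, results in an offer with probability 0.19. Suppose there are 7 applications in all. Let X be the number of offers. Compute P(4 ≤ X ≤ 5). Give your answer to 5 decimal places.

0.02765

X ~ Binomial(7, 0.19); P(4 ≤ X ≤ 5) = Σ C(7,k) p^k (1−p)^(7−k) over k:
  k=4: C(7,4)·0.19^4·0.81^3 = 0.0242403
  k=5: C(7,5)·0.19^5·0.81^2 = 0.0034116
Total = 0.0276519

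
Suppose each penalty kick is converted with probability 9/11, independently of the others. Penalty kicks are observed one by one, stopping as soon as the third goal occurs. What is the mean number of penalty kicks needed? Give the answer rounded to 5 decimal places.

3.66667

Y = total penalty kicks until the third success; negative binomial with r=3, p=0.818182.
E[Y] = r / p = 3 / 0.818182 = 3.6666667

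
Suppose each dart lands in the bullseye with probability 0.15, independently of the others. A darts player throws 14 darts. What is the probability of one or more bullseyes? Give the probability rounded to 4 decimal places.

P(at least one) = 1 − P(none) = 1 − (1 − 0.15)^14
= 1 − 0.102770 = 0.897230

0.8972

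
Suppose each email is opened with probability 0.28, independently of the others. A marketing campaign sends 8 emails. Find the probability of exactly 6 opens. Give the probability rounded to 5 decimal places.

X ~ Binomial(n=8, p=0.28).
P(X=6) = C(8,6) · p^6 · (1−p)^2
= 28 · 0.00048189 · 0.5184 = 0.0069947

0.00699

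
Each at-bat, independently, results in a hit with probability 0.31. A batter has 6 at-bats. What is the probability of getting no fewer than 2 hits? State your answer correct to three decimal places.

0.601

X ~ Binomial(6, 0.31); P(X ≥ 2) = Σ C(6,k) p^k (1−p)^(6−k) over k:
  k=2: C(6,2)·0.31^2·0.69^4 = 0.32675
  k=3: C(6,3)·0.31^3·0.69^3 = 0.19573
  k=4: C(6,4)·0.31^4·0.69^2 = 0.06595
  k=5: C(6,5)·0.31^5·0.69^1 = 0.01185
  k=6: C(6,6)·0.31^6·0.69^0 = 0.00089
Total = 0.60117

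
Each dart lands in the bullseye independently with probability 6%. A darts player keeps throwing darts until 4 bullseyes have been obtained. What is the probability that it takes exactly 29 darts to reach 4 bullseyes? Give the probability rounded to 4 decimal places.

0.0090

Y = trial on which the fourth success occurs; negative binomial, r=4, p=0.06.
P(Y=29) = C(28,3) · p^4 · (1−p)^25
= 3276 · 1.296e-05 · 0.21291 = 0.009040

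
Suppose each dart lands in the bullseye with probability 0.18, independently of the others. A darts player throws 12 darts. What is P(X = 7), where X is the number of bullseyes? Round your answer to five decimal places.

X ~ Binomial(n=12, p=0.18).
P(X=7) = C(12,7) · p^7 · (1−p)^5
= 792 · 6.1222e-06 · 0.37074 = 0.0017976

0.00180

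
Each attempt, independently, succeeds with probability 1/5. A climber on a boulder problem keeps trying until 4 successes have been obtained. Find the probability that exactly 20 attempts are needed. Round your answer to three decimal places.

0.044

Y = trial on which the fourth success occurs; negative binomial, r=4, p=0.20.
P(Y=20) = C(19,3) · p^4 · (1−p)^16
= 969 · 0.0016 · 0.028147 = 0.04364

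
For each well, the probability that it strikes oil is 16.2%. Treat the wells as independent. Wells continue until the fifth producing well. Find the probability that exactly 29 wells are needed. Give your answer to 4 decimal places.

Y = trial on which the fifth success occurs; negative binomial, r=5, p=0.162.
P(Y=29) = C(28,4) · p^5 · (1−p)^24
= 20475 · 0.00011158 · 0.014383 = 0.032859

0.0329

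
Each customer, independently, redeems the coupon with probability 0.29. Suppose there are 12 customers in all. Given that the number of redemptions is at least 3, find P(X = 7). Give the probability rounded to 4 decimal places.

0.0341

X ~ Binomial(12, 0.29). Want P(X=7 | X≥3) = P(X=7) / P(X≥3).
P(X=7) = C(12,7)·0.29^7·0.71^5 = 0.024649
P(X≥3) = 1 − 0.016410 − 0.080431 − 0.180686 = 0.722474
Ratio = 0.024649 / 0.722474 = 0.034118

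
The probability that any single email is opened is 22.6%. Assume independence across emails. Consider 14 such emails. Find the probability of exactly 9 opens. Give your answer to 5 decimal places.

0.00086

X ~ Binomial(n=14, p=0.226).
P(X=9) = C(14,9) · p^9 · (1−p)^5
= 2002 · 1.5381e-06 · 0.27778 = 0.0008554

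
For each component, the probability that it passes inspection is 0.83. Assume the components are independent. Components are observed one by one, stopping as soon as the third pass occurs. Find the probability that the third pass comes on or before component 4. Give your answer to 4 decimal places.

0.8634

Finishing within 4 components ⇔ at least 3 successes in the first 4. With X ~ Binomial(4, 0.83), P(Y ≤ 4) = 1 − P(X ≤ 2).
  k=0: C(4,0)·0.83^0·0.17^4 = 0.000835
  k=1: C(4,1)·0.83^1·0.17^3 = 0.016311
  k=2: C(4,2)·0.83^2·0.17^2 = 0.119455
1 − 0.136602 = 0.863398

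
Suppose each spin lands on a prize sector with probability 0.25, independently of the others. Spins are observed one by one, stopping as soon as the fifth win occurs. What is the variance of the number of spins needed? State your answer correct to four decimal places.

60.0000

Y = total spins until the fifth success; negative binomial with r=5, p=0.25.
Var(Y) = r(1−p)/p² = 5·0.75 / 0.25² = 60.000000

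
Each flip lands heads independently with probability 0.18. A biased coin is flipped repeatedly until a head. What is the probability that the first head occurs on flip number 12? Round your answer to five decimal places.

0.02029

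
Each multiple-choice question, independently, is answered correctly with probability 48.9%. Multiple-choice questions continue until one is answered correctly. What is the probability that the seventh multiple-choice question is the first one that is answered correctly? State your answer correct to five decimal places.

Geometric (trials to first success), p = 0.489.
P(Y = 7) = (1−p)^6 · p = 0.017804 · 0.489 = 0.0087063

0.00871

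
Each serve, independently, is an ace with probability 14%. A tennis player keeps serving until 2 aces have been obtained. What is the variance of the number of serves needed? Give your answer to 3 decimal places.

87.755

Y = total serves until the second success; negative binomial with r=2, p=0.14.
Var(Y) = r(1−p)/p² = 2·0.86 / 0.14² = 87.75510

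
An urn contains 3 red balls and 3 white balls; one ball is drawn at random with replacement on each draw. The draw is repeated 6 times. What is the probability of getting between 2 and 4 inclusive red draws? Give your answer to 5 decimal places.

0.78125

X ~ Binomial(6, 0.50); P(2 ≤ X ≤ 4) = Σ C(6,k) p^k (1−p)^(6−k) over k:
  k=2: C(6,2)·0.50^2·0.50^4 = 0.2343750
  k=3: C(6,3)·0.50^3·0.50^3 = 0.3125000
  k=4: C(6,4)·0.50^4·0.50^2 = 0.2343750
Total = 0.7812500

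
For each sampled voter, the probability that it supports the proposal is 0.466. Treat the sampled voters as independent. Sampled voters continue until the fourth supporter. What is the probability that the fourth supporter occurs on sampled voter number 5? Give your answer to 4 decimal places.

Y = trial on which the fourth success occurs; negative binomial, r=4, p=0.466.
P(Y=5) = C(4,3) · p^4 · (1−p)^1
= 4 · 0.047157 · 0.534 = 0.100727

0.1007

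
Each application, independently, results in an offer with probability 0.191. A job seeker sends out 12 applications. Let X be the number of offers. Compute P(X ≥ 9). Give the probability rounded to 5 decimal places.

0.00004

X ~ Binomial(12, 0.191); P(X ≥ 9) = Σ C(12,k) p^k (1−p)^(12−k) over k:
  k=9: C(12,9)·0.191^9·0.809^3 = 0.0000394
  k=10: C(12,10)·0.191^10·0.809^2 = 0.0000028
  k=11: C(12,11)·0.191^11·0.809^1 = 0.0000001
  k=12: C(12,12)·0.191^12·0.809^0 = 0.0000000
Total = 0.0000423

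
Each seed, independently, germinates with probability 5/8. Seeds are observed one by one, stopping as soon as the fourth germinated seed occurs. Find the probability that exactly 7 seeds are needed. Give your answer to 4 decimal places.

0.1609

Y = trial on which the fourth success occurs; negative binomial, r=4, p=0.625.
P(Y=7) = C(6,3) · p^4 · (1−p)^3
= 20 · 0.15259 · 0.052734 = 0.160933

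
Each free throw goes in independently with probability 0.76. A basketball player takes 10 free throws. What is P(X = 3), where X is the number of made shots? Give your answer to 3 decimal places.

0.002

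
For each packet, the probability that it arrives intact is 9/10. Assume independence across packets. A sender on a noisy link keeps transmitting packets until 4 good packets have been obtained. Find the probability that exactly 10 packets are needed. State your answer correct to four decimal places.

Y = trial on which the fourth success occurs; negative binomial, r=4, p=0.90.
P(Y=10) = C(9,3) · p^4 · (1−p)^6
= 84 · 0.6561 · 1e-06 = 0.000055

0.0001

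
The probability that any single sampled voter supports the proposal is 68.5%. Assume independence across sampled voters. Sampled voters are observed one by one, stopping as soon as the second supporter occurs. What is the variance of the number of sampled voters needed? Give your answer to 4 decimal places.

1.3426

Y = total sampled voters until the second success; negative binomial with r=2, p=0.685.
Var(Y) = r(1−p)/p² = 2·0.315 / 0.685² = 1.342639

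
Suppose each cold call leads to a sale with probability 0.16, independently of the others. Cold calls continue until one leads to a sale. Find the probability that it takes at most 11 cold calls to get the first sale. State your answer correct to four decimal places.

Y = number of cold calls to the first success; geometric, p = 0.16.
P(Y ≤ 11) = 1 − (1−p)^11 = 1 − 0.146917 = 0.853083

0.8531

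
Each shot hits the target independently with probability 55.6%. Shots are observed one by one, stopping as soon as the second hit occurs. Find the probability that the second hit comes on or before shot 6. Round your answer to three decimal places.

0.935

Finishing within 6 shots ⇔ at least 2 successes in the first 6. With X ~ Binomial(6, 0.556), P(Y ≤ 6) = 1 − P(X ≤ 1).
  k=0: C(6,0)·0.556^0·0.444^6 = 0.00766
  k=1: C(6,1)·0.556^1·0.444^5 = 0.05756
1 − 0.06522 = 0.93478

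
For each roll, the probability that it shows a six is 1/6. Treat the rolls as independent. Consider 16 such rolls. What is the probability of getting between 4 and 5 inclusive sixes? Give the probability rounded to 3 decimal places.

0.233

X ~ Binomial(16, 0.166667); P(4 ≤ X ≤ 5) = Σ C(16,k) p^k (1−p)^(16−k) over k:
  k=4: C(16,4)·0.166667^4·0.833333^12 = 0.15750
  k=5: C(16,5)·0.166667^5·0.833333^11 = 0.07560
Total = 0.23311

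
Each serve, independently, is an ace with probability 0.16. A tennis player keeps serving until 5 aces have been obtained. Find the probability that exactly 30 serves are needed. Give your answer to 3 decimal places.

0.032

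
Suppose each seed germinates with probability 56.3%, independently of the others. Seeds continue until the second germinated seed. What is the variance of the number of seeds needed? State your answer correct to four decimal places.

2.7574

Y = total seeds until the second success; negative binomial with r=2, p=0.563.
Var(Y) = r(1−p)/p² = 2·0.437 / 0.563² = 2.757367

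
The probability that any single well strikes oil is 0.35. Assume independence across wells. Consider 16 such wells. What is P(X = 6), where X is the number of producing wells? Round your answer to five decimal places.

0.19818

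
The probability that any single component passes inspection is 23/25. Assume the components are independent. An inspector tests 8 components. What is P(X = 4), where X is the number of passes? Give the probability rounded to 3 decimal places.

X ~ Binomial(n=8, p=0.92).
P(X=4) = C(8,4) · p^4 · (1−p)^4
= 70 · 0.71639 · 4.096e-05 = 0.00205

0.002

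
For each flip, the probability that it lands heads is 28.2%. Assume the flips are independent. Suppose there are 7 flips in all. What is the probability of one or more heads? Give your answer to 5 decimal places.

0.90163

P(at least one) = 1 − P(none) = 1 − (1 − 0.282)^7
= 1 − 0.0983719 = 0.9016281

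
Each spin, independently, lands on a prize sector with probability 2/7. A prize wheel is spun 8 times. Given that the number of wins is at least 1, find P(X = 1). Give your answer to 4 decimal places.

X ~ Binomial(8, 0.285714). Want P(X=1 | X≥1) = P(X=1) / P(X≥1).
P(X=1) = C(8,1)·0.285714^1·0.714286^7 = 0.216833
P(X≥1) = 1 − 0.067760 = 0.932240
Ratio = 0.216833 / 0.932240 = 0.232594

0.2326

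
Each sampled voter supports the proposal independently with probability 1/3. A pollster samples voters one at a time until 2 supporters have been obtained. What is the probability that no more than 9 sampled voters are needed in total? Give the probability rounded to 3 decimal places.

Finishing within 9 sampled voters ⇔ at least 2 successes in the first 9. With X ~ Binomial(9, 0.333333), P(Y ≤ 9) = 1 − P(X ≤ 1).
  k=0: C(9,0)·0.333333^0·0.666667^9 = 0.02601
  k=1: C(9,1)·0.333333^1·0.666667^8 = 0.11706
1 − 0.14307 = 0.85693

0.857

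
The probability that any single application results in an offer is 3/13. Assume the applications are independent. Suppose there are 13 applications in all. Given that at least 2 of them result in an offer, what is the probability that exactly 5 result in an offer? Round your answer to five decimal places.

0.12319

X ~ Binomial(13, 0.230769). Want P(X=5 | X≥2) = P(X=5) / P(X≥2).
P(X=5) = C(13,5)·0.230769^5·0.769231^8 = 0.1032574
P(X≥2) = 1 − 0.0330169 − 0.1287659 = 0.8382171
Ratio = 0.1032574 / 0.8382171 = 0.1231869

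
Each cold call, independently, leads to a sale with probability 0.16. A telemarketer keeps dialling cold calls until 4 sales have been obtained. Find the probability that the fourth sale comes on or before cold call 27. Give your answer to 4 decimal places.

0.6471

Finishing within 27 cold calls ⇔ at least 4 successes in the first 27. With X ~ Binomial(27, 0.16), P(Y ≤ 27) = 1 − P(X ≤ 3).
  k=0: C(27,0)·0.16^0·0.84^27 = 0.009027
  k=1: C(27,1)·0.16^1·0.84^26 = 0.046424
  k=2: C(27,2)·0.16^2·0.84^25 = 0.114955
  k=3: C(27,3)·0.16^3·0.84^24 = 0.182469
1 − 0.352875 = 0.647125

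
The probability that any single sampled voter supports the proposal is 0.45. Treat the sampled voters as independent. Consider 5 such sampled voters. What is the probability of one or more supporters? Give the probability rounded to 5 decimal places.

0.94967

P(at least one) = 1 − P(none) = 1 − (1 − 0.45)^5
= 1 − 0.0503284 = 0.9496716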